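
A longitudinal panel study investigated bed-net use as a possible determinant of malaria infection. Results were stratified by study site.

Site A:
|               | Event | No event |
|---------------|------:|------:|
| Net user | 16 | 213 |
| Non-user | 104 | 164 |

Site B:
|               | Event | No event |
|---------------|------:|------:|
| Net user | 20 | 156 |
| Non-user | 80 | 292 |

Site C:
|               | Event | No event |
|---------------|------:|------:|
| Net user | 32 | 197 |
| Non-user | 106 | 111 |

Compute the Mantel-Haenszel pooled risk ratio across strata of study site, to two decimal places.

RR_MH = Σ(aᵢ·n₀ᵢ/nᵢ) / Σ(cᵢ·n₁ᵢ/nᵢ), with n₁ᵢ = aᵢ+bᵢ (exposed), n₀ᵢ = cᵢ+dᵢ (unexposed), nᵢ = n₁ᵢ+n₀ᵢ.
Stratum 1 (Site A): n₁ = 229, n₀ = 268, n = 497; a·n₀/n = 16·268/497 = 8.6278; c·n₁/n = 104·229/497 = 47.9195
Stratum 2 (Site B): n₁ = 176, n₀ = 372, n = 548; a·n₀/n = 20·372/548 = 13.5766; c·n₁/n = 80·176/548 = 25.6934
Stratum 3 (Site C): n₁ = 229, n₀ = 217, n = 446; a·n₀/n = 32·217/446 = 15.5695; c·n₁/n = 106·229/446 = 54.4260
RR_MH = (8.6278 + 13.5766 + 15.5695) / (47.9195 + 25.6934 + 54.4260) = 37.7739 / 128.0390 = 0.29502

0.30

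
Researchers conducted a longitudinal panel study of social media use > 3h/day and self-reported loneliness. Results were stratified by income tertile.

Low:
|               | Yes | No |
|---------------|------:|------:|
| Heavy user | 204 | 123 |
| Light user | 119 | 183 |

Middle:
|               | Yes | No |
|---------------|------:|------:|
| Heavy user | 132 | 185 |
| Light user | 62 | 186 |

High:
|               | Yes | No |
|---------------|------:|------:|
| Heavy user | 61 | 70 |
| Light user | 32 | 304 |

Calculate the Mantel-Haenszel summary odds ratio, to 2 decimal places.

OR_MH = Σ(aᵢdᵢ/nᵢ) / Σ(bᵢcᵢ/nᵢ), where nᵢ is the stratum total.
Stratum 1 (Low): n = 629; a·d/n = 204·183/629 = 59.3514; b·c/n = 123·119/629 = 23.2703
Stratum 2 (Middle): n = 565; a·d/n = 132·186/565 = 43.4549; b·c/n = 185·62/565 = 20.3009
Stratum 3 (High): n = 467; a·d/n = 61·304/467 = 39.7088; b·c/n = 70·32/467 = 4.7966
OR_MH = (59.3514 + 43.4549 + 39.7088) / (23.2703 + 20.3009 + 4.7966) = 142.5150 / 48.3677 = 2.94649

2.95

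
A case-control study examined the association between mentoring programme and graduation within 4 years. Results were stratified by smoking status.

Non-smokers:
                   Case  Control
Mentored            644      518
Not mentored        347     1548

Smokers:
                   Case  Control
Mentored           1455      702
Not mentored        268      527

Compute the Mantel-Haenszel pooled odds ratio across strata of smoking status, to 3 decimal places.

OR_MH = Σ(aᵢdᵢ/nᵢ) / Σ(bᵢcᵢ/nᵢ), where nᵢ is the stratum total.
Stratum 1 (Non-smokers): n = 3057; a·d/n = 644·1548/3057 = 326.1079; b·c/n = 518·347/3057 = 58.7982
Stratum 2 (Smokers): n = 2952; a·d/n = 1455·527/2952 = 259.7510; b·c/n = 702·268/2952 = 63.7317
OR_MH = (326.1079 + 259.7510) / (58.7982 + 63.7317) = 585.8590 / 122.5299 = 4.78136

4.781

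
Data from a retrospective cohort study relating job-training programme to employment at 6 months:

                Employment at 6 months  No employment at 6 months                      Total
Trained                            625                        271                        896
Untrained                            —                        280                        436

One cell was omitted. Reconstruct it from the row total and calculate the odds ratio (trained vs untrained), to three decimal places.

The missing cell is in the unexposed row: 436 − 280 = 156.
So a = 625, b = 271, c = 156, d = 280.
OR = (a·d)/(b·c) = (625 × 280) / (271 × 156) = 175000 / 42276 = 4.13946

4.139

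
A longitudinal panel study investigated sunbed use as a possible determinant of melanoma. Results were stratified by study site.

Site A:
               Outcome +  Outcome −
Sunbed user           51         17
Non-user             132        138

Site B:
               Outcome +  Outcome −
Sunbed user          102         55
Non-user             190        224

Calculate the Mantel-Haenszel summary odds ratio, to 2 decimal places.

2.44

OR_MH = Σ(aᵢdᵢ/nᵢ) / Σ(bᵢcᵢ/nᵢ), where nᵢ is the stratum total.
Stratum 1 (Site A): n = 338; a·d/n = 51·138/338 = 20.8225; b·c/n = 17·132/338 = 6.6391
Stratum 2 (Site B): n = 571; a·d/n = 102·224/571 = 40.0140; b·c/n = 55·190/571 = 18.3012
OR_MH = (20.8225 + 40.0140) / (6.6391 + 18.3012) = 60.8365 / 24.9403 = 2.43929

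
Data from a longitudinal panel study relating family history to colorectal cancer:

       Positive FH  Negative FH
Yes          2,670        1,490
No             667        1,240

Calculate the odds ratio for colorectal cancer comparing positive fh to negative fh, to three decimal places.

3.331

Reading the table with exposure as columns: a = 2670 (Positive FH, case), b = 667 (Positive FH, non-case), c = 1490 (Negative FH, case), d = 1240.
OR = (a·d)/(b·c) = (2670 × 1240) / (667 × 1490) = 3310800 / 993830 = 3.33135
The odds of colorectal cancer are about 3.33 times as high in the positive fh group.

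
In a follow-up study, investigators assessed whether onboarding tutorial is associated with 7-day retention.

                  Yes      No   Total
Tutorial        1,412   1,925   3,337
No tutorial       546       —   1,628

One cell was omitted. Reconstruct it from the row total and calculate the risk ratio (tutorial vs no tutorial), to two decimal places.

The missing cell is in the unexposed row: 1628 − 546 = 1082.
So a = 1412, b = 1925, c = 546, d = 1082.
RR = [a/(a+b)] / [c/(c+d)] = (1412/3337) / (546/1628) = 0.42313/0.33538 = 1.26165

1.26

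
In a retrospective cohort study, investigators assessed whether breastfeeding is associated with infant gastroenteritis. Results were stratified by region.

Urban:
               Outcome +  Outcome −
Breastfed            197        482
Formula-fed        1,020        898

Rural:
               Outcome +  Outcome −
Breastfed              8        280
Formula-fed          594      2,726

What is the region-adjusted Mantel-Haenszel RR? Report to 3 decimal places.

RR_MH = Σ(aᵢ·n₀ᵢ/nᵢ) / Σ(cᵢ·n₁ᵢ/nᵢ), with n₁ᵢ = aᵢ+bᵢ (exposed), n₀ᵢ = cᵢ+dᵢ (unexposed), nᵢ = n₁ᵢ+n₀ᵢ.
Stratum 1 (Urban): n₁ = 679, n₀ = 1918, n = 2597; a·n₀/n = 197·1918/2597 = 145.4933; c·n₁/n = 1020·679/2597 = 266.6846
Stratum 2 (Rural): n₁ = 288, n₀ = 3320, n = 3608; a·n₀/n = 8·3320/3608 = 7.3614; c·n₁/n = 594·288/3608 = 47.4146
RR_MH = (145.4933 + 7.3614) / (266.6846 + 47.4146) = 152.8547 / 314.0993 = 0.48664

0.487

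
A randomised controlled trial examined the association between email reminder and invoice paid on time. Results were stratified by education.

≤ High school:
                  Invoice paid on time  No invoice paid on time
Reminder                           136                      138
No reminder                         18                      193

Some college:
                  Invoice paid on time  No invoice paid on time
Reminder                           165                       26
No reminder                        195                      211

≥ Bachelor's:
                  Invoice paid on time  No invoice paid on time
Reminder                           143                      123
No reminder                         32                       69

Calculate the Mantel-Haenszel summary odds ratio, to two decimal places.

5.72

OR_MH = Σ(aᵢdᵢ/nᵢ) / Σ(bᵢcᵢ/nᵢ), where nᵢ is the stratum total.
Stratum 1 (≤ High school): n = 485; a·d/n = 136·193/485 = 54.1196; b·c/n = 138·18/485 = 5.1216
Stratum 2 (Some college): n = 597; a·d/n = 165·211/597 = 58.3166; b·c/n = 26·195/597 = 8.4925
Stratum 3 (≥ Bachelor's): n = 367; a·d/n = 143·69/367 = 26.8856; b·c/n = 123·32/367 = 10.7248
OR_MH = (54.1196 + 58.3166 + 26.8856) / (5.1216 + 8.4925 + 10.7248) = 139.3217 / 24.3389 = 5.72424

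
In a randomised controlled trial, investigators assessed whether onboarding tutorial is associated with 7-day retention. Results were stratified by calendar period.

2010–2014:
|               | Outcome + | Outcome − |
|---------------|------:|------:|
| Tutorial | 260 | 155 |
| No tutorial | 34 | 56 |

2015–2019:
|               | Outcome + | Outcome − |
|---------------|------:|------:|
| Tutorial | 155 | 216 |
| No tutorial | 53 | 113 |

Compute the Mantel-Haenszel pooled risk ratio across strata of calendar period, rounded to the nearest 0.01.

1.46

RR_MH = Σ(aᵢ·n₀ᵢ/nᵢ) / Σ(cᵢ·n₁ᵢ/nᵢ), with n₁ᵢ = aᵢ+bᵢ (exposed), n₀ᵢ = cᵢ+dᵢ (unexposed), nᵢ = n₁ᵢ+n₀ᵢ.
Stratum 1 (2010–2014): n₁ = 415, n₀ = 90, n = 505; a·n₀/n = 260·90/505 = 46.3366; c·n₁/n = 34·415/505 = 27.9406
Stratum 2 (2015–2019): n₁ = 371, n₀ = 166, n = 537; a·n₀/n = 155·166/537 = 47.9143; c·n₁/n = 53·371/537 = 36.6164
RR_MH = (46.3366 + 47.9143) / (27.9406 + 36.6164) = 94.2510 / 64.5570 = 1.45997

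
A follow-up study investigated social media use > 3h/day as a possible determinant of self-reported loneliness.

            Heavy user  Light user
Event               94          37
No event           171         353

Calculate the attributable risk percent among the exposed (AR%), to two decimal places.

Reading the table with exposure as columns: a = 94 (Heavy user, case), b = 171 (Heavy user, non-case), c = 37 (Light user, case), d = 353.
Risk in exposed = 94/265 = 0.35472; risk in unexposed = 37/390 = 0.09487.
RR = 0.35472/0.09487 = 3.73891
AR% = (RR − 1)/RR × 100 = (3.73891 − 1)/3.73891 × 100 = 73.2542%

73.25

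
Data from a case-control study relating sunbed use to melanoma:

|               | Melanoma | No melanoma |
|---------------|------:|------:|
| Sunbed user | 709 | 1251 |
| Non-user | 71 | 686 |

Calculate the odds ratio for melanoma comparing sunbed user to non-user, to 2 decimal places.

Cells: a = 709, b = 1251, c = 71, d = 686.
OR = (a·d)/(b·c) = (709 × 686) / (1251 × 71) = 486374 / 88821 = 5.47589
The odds of melanoma are about 5.48 times as high in the sunbed user group.

5.48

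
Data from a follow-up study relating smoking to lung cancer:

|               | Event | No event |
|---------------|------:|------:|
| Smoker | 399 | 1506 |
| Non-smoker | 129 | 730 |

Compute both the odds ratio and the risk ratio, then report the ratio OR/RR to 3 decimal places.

1.075

Cells: a = 399, b = 1506, c = 129, d = 730.
OR = (399·730)/(1506·129) = 291270/194274 = 1.49927
Risk in exposed = 399/1905 = 0.20945; risk in unexposed = 129/859 = 0.15017; RR = 1.39470
OR/RR = 1.49927 / 1.39470 = 1.07498
The outcome is not rare, so the OR lies further from 1 than the RR.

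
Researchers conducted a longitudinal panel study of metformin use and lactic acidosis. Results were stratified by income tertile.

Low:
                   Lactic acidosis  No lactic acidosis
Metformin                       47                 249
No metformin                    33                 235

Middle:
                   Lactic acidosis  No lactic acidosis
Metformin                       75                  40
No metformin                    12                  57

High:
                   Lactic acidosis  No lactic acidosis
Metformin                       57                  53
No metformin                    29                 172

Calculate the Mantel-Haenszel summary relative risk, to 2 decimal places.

RR_MH = Σ(aᵢ·n₀ᵢ/nᵢ) / Σ(cᵢ·n₁ᵢ/nᵢ), with n₁ᵢ = aᵢ+bᵢ (exposed), n₀ᵢ = cᵢ+dᵢ (unexposed), nᵢ = n₁ᵢ+n₀ᵢ.
Stratum 1 (Low): n₁ = 296, n₀ = 268, n = 564; a·n₀/n = 47·268/564 = 22.3333; c·n₁/n = 33·296/564 = 17.3191
Stratum 2 (Middle): n₁ = 115, n₀ = 69, n = 184; a·n₀/n = 75·69/184 = 28.1250; c·n₁/n = 12·115/184 = 7.5000
Stratum 3 (High): n₁ = 110, n₀ = 201, n = 311; a·n₀/n = 57·201/311 = 36.8392; c·n₁/n = 29·110/311 = 10.2572
RR_MH = (22.3333 + 28.1250 + 36.8392) / (17.3191 + 7.5000 + 10.2572) = 87.2976 / 35.0764 = 2.48878

2.49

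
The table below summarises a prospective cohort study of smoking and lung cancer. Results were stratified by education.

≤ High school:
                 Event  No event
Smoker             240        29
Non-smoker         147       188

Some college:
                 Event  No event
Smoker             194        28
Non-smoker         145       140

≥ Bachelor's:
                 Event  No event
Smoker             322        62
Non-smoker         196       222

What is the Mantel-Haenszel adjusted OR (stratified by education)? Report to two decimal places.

7.19

OR_MH = Σ(aᵢdᵢ/nᵢ) / Σ(bᵢcᵢ/nᵢ), where nᵢ is the stratum total.
Stratum 1 (≤ High school): n = 604; a·d/n = 240·188/604 = 74.7020; b·c/n = 29·147/604 = 7.0579
Stratum 2 (Some college): n = 507; a·d/n = 194·140/507 = 53.5700; b·c/n = 28·145/507 = 8.0079
Stratum 3 (≥ Bachelor's): n = 802; a·d/n = 322·222/802 = 89.1322; b·c/n = 62·196/802 = 15.1521
OR_MH = (74.7020 + 53.5700 + 89.1322) / (7.0579 + 8.0079 + 15.1521) = 217.4042 / 30.2180 = 7.19454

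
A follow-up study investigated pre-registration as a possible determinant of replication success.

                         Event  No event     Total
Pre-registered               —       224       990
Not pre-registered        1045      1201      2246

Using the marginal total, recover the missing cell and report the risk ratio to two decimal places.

1.66

The missing cell is in the exposed row: 990 − 224 = 766.
So a = 766, b = 224, c = 1045, d = 1201.
RR = [a/(a+b)] / [c/(c+d)] = (766/990) / (1045/2246) = 0.77374/0.46527 = 1.66298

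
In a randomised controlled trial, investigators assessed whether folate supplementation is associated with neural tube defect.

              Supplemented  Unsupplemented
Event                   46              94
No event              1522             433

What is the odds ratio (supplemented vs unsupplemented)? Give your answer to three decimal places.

Reading the table with exposure as columns: a = 46 (Supplemented, case), b = 1522 (Supplemented, non-case), c = 94 (Unsupplemented, case), d = 433.
OR = (a·d)/(b·c) = (46 × 433) / (1522 × 94) = 19918 / 143068 = 0.13922
Exposure is associated with lower odds of neural tube defect (OR = 0.14 < 1).

0.139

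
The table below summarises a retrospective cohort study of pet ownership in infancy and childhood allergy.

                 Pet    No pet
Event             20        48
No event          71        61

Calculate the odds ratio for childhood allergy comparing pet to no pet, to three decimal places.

Reading the table with exposure as columns: a = 20 (Pet, case), b = 71 (Pet, non-case), c = 48 (No pet, case), d = 61.
OR = (a·d)/(b·c) = (20 × 61) / (71 × 48) = 1220 / 3408 = 0.35798
Exposure is associated with lower odds of childhood allergy (OR = 0.36 < 1).

0.358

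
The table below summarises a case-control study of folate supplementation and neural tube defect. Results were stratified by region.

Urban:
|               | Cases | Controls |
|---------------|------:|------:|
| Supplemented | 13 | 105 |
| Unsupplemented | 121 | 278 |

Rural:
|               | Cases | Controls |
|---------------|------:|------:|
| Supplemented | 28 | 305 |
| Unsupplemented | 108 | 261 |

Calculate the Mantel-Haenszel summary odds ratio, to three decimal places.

OR_MH = Σ(aᵢdᵢ/nᵢ) / Σ(bᵢcᵢ/nᵢ), where nᵢ is the stratum total.
Stratum 1 (Urban): n = 517; a·d/n = 13·278/517 = 6.9903; b·c/n = 105·121/517 = 24.5745
Stratum 2 (Rural): n = 702; a·d/n = 28·261/702 = 10.4103; b·c/n = 305·108/702 = 46.9231
OR_MH = (6.9903 + 10.4103) / (24.5745 + 46.9231) = 17.4006 / 71.4975 = 0.24337

0.243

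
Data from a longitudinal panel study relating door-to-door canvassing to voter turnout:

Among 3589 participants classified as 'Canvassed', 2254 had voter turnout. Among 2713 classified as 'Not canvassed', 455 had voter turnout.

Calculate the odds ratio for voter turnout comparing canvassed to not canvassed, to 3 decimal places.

From the description: a = 2254, b = 1335, c = 455, d = 2258.
OR = (a·d)/(b·c) = (2254 × 2258) / (1335 × 455) = 5089532 / 607425 = 8.37886
The odds of voter turnout are about 8.38 times as high in the canvassed group.

8.379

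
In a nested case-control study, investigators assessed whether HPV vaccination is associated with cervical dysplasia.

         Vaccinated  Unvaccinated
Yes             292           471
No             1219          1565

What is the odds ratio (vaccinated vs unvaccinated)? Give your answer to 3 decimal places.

Reading the table with exposure as columns: a = 292 (Vaccinated, case), b = 1219 (Vaccinated, non-case), c = 471 (Unvaccinated, case), d = 1565.
OR = (a·d)/(b·c) = (292 × 1565) / (1219 × 471) = 456980 / 574149 = 0.79593
Exposure is associated with lower odds of cervical dysplasia (OR = 0.80 < 1).

0.796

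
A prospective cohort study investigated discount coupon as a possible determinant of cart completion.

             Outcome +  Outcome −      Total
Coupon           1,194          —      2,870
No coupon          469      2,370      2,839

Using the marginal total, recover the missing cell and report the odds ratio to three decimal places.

The missing cell is in the exposed row: 2870 − 1194 = 1676.
So a = 1194, b = 1676, c = 469, d = 2370.
OR = (a·d)/(b·c) = (1194 × 2370) / (1676 × 469) = 2829780 / 786044 = 3.60003

3.600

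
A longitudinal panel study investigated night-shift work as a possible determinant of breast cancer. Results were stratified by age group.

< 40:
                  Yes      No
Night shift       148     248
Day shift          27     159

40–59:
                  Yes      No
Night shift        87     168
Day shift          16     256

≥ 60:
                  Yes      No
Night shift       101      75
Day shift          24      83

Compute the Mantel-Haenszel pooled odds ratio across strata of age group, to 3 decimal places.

4.891

OR_MH = Σ(aᵢdᵢ/nᵢ) / Σ(bᵢcᵢ/nᵢ), where nᵢ is the stratum total.
Stratum 1 (< 40): n = 582; a·d/n = 148·159/582 = 40.4330; b·c/n = 248·27/582 = 11.5052
Stratum 2 (40–59): n = 527; a·d/n = 87·256/527 = 42.2619; b·c/n = 168·16/527 = 5.1006
Stratum 3 (≥ 60): n = 283; a·d/n = 101·83/283 = 29.6219; b·c/n = 75·24/283 = 6.3604
OR_MH = (40.4330 + 42.2619 + 29.6219) / (11.5052 + 5.1006 + 6.3604) = 112.3168 / 22.9661 = 4.89054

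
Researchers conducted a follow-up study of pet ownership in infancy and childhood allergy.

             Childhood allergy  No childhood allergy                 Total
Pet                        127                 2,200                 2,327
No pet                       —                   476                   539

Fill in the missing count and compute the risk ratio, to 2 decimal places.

0.47

The missing cell is in the unexposed row: 539 − 476 = 63.
So a = 127, b = 2200, c = 63, d = 476.
RR = [a/(a+b)] / [c/(c+d)] = (127/2327) / (63/539) = 0.05458/0.11688 = 0.46693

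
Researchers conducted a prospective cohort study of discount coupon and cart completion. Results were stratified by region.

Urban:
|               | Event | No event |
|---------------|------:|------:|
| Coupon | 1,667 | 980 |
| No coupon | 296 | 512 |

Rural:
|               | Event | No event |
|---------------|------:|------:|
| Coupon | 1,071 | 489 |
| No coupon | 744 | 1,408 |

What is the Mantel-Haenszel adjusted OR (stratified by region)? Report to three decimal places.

3.590

OR_MH = Σ(aᵢdᵢ/nᵢ) / Σ(bᵢcᵢ/nᵢ), where nᵢ is the stratum total.
Stratum 1 (Urban): n = 3455; a·d/n = 1667·512/3455 = 247.0344; b·c/n = 980·296/3455 = 83.9595
Stratum 2 (Rural): n = 3712; a·d/n = 1071·1408/3712 = 406.2414; b·c/n = 489·744/3712 = 98.0108
OR_MH = (247.0344 + 406.2414) / (83.9595 + 98.0108) = 653.2758 / 181.9703 = 3.59001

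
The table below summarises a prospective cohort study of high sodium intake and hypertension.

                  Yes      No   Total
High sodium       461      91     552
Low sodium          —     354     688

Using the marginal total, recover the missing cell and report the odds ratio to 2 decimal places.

5.37

The missing cell is in the unexposed row: 688 − 354 = 334.
So a = 461, b = 91, c = 334, d = 354.
OR = (a·d)/(b·c) = (461 × 354) / (91 × 334) = 163194 / 30394 = 5.36928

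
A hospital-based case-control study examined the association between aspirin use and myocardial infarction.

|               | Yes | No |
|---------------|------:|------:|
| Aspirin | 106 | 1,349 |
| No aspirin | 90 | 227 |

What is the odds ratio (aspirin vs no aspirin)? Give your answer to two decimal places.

0.20

Cells: a = 106, b = 1349, c = 90, d = 227.
OR = (a·d)/(b·c) = (106 × 227) / (1349 × 90) = 24062 / 121410 = 0.19819
Exposure is associated with lower odds of myocardial infarction (OR = 0.20 < 1).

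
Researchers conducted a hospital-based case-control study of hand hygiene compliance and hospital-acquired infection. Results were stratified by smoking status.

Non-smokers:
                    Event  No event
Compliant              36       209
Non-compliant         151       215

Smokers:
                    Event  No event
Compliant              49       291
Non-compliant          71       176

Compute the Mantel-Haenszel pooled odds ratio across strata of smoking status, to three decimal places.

0.315

OR_MH = Σ(aᵢdᵢ/nᵢ) / Σ(bᵢcᵢ/nᵢ), where nᵢ is the stratum total.
Stratum 1 (Non-smokers): n = 611; a·d/n = 36·215/611 = 12.6678; b·c/n = 209·151/611 = 51.6514
Stratum 2 (Smokers): n = 587; a·d/n = 49·176/587 = 14.6917; b·c/n = 291·71/587 = 35.1976
OR_MH = (12.6678 + 14.6917) / (51.6514 + 35.1976) = 27.3594 / 86.8490 = 0.31502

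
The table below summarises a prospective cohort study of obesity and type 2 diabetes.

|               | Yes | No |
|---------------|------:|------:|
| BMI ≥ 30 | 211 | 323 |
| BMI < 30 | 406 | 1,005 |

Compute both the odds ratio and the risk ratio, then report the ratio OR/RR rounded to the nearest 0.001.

1.178

Cells: a = 211, b = 323, c = 406, d = 1005.
OR = (211·1005)/(323·406) = 212055/131138 = 1.61704
Risk in exposed = 211/534 = 0.39513; risk in unexposed = 406/1411 = 0.28774; RR = 1.37323
OR/RR = 1.61704 / 1.37323 = 1.17755
The outcome is not rare, so the OR lies further from 1 than the RR.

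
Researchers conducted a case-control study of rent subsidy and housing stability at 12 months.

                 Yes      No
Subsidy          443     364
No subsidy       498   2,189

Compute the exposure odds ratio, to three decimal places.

Cells: a = 443, b = 364, c = 498, d = 2189.
OR = (a·d)/(b·c) = (443 × 2189) / (364 × 498) = 969727 / 181272 = 5.34957
The odds of housing stability at 12 months are about 5.35 times as high in the subsidy group.

5.350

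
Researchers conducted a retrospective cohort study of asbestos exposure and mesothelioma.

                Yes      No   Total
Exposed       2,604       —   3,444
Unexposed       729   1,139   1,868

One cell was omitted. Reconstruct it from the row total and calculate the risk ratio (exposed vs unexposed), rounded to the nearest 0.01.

1.94

The missing cell is in the exposed row: 3444 − 2604 = 840.
So a = 2604, b = 840, c = 729, d = 1139.
RR = [a/(a+b)] / [c/(c+d)] = (2604/3444) / (729/1868) = 0.75610/0.39026 = 1.93744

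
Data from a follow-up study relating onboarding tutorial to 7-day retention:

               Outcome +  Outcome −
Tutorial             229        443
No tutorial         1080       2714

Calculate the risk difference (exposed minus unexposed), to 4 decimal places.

Cells: a = 229, b = 443, c = 1080, d = 2714.
Risk in exposed = 229/672 = 0.340774; risk in unexposed = 1080/3794 = 0.284660.
Risk difference = 0.340774 − 0.284660 = 0.056114

0.0561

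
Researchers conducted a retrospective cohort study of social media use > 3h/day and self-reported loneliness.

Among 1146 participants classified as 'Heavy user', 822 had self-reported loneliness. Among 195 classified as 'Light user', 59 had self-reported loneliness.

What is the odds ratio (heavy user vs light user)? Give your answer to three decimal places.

From the description: a = 822, b = 324, c = 59, d = 136.
OR = (a·d)/(b·c) = (822 × 136) / (324 × 59) = 111792 / 19116 = 5.84809
The odds of self-reported loneliness are about 5.85 times as high in the heavy user group.

5.848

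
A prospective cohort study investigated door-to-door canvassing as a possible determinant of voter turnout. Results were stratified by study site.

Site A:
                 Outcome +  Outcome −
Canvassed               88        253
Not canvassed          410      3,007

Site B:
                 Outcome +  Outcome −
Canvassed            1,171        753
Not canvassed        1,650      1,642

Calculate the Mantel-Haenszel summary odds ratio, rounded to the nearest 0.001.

1.652

OR_MH = Σ(aᵢdᵢ/nᵢ) / Σ(bᵢcᵢ/nᵢ), where nᵢ is the stratum total.
Stratum 1 (Site A): n = 3758; a·d/n = 88·3007/3758 = 70.4141; b·c/n = 253·410/3758 = 27.6024
Stratum 2 (Site B): n = 5216; a·d/n = 1171·1642/5216 = 368.6315; b·c/n = 753·1650/5216 = 238.1998
OR_MH = (70.4141 + 368.6315) / (27.6024 + 238.1998) = 439.0456 / 265.8022 = 1.65178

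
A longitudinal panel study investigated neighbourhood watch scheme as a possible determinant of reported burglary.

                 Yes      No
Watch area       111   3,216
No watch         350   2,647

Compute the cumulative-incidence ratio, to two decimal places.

0.29

Cells: a = 111, b = 3216, c = 350, d = 2647.
Risk in exposed = 111/3327 = 0.03336; risk in unexposed = 350/2997 = 0.11678.
RR = 0.03336 / 0.11678 = 0.28569
The risk is 71% lower among the exposed than among the unexposed.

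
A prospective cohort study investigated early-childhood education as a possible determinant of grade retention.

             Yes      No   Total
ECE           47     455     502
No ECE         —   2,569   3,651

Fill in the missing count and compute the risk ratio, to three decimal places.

The missing cell is in the unexposed row: 3651 − 2569 = 1082.
So a = 47, b = 455, c = 1082, d = 2569.
RR = [a/(a+b)] / [c/(c+d)] = (47/502) / (1082/3651) = 0.09363/0.29636 = 0.31592

0.316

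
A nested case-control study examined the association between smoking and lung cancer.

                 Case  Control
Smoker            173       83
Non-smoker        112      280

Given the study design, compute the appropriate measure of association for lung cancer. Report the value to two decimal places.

Cells: a = 173, b = 83, c = 112, d = 280.
This is a nested case-control study: participants were sampled on outcome status, so risks in the source population cannot be estimated directly — relative risk is not valid here. The odds ratio is the appropriate measure.
OR = (a·d)/(b·c) = (173 × 280) / (83 × 112) = 48440 / 9296 = 5.21084

5.21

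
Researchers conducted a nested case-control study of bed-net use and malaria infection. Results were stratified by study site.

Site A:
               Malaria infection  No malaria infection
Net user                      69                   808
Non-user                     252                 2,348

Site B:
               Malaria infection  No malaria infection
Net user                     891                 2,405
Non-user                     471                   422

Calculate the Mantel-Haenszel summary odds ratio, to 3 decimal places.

0.414

OR_MH = Σ(aᵢdᵢ/nᵢ) / Σ(bᵢcᵢ/nᵢ), where nᵢ is the stratum total.
Stratum 1 (Site A): n = 3477; a·d/n = 69·2348/3477 = 46.5953; b·c/n = 808·252/3477 = 58.5608
Stratum 2 (Site B): n = 4189; a·d/n = 891·422/4189 = 89.7594; b·c/n = 2405·471/4189 = 270.4118
OR_MH = (46.5953 + 89.7594) / (58.5608 + 270.4118) = 136.3547 / 328.9726 = 0.41449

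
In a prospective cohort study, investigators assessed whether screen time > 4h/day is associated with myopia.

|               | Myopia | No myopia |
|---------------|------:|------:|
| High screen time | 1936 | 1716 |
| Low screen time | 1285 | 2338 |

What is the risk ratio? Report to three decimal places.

Cells: a = 1936, b = 1716, c = 1285, d = 2338.
Risk in exposed = 1936/3652 = 0.53012; risk in unexposed = 1285/3623 = 0.35468.
RR = 0.53012 / 0.35468 = 1.49465
The risk among the exposed is 1.49 times that among the unexposed.

1.495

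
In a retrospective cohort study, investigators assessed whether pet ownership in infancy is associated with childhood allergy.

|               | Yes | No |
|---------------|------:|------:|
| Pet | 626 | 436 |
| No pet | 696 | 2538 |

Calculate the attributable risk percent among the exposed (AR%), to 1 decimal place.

63.5

Cells: a = 626, b = 436, c = 696, d = 2538.
Risk in exposed = 626/1062 = 0.58945; risk in unexposed = 696/3234 = 0.21521.
RR = 0.58945/0.21521 = 2.73893
AR% = (RR − 1)/RR × 100 = (2.73893 − 1)/2.73893 × 100 = 63.4894%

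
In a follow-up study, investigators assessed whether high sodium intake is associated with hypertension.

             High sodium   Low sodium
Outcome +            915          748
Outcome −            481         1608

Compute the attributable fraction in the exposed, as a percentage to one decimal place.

Reading the table with exposure as columns: a = 915 (High sodium, case), b = 481 (High sodium, non-case), c = 748 (Low sodium, case), d = 1608.
Risk in exposed = 915/1396 = 0.65544; risk in unexposed = 748/2356 = 0.31749.
RR = 0.65544/0.31749 = 2.06447
AR% = (RR − 1)/RR × 100 = (2.06447 − 1)/2.06447 × 100 = 51.5615%

51.6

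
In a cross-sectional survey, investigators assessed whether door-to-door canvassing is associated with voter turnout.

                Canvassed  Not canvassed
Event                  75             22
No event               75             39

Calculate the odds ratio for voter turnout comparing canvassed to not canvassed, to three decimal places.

1.773

Reading the table with exposure as columns: a = 75 (Canvassed, case), b = 75 (Canvassed, non-case), c = 22 (Not canvassed, case), d = 39.
OR = (a·d)/(b·c) = (75 × 39) / (75 × 22) = 2925 / 1650 = 1.77273
The odds of voter turnout are about 1.77 times as high in the canvassed group.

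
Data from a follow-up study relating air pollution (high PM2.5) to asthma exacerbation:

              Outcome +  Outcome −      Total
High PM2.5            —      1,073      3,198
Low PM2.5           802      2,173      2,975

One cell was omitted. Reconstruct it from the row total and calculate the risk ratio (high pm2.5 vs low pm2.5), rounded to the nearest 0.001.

2.465

The missing cell is in the exposed row: 3198 − 1073 = 2125.
So a = 2125, b = 1073, c = 802, d = 2173.
RR = [a/(a+b)] / [c/(c+d)] = (2125/3198) / (802/2975) = 0.66448/0.26958 = 2.46486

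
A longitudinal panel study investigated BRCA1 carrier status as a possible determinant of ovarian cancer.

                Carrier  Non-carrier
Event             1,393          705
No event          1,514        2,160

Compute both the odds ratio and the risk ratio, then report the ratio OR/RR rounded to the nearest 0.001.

1.448

Reading the table with exposure as columns: a = 1393 (Carrier, case), b = 1514 (Carrier, non-case), c = 705 (Non-carrier, case), d = 2160.
OR = (1393·2160)/(1514·705) = 3008880/1067370 = 2.81897
Risk in exposed = 1393/2907 = 0.47919; risk in unexposed = 705/2865 = 0.24607; RR = 1.94734
OR/RR = 2.81897 / 1.94734 = 1.44760
The outcome is not rare, so the OR lies further from 1 than the RR.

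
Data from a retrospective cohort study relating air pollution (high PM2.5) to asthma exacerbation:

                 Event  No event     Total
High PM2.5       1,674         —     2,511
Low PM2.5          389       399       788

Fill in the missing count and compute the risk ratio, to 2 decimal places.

The missing cell is in the exposed row: 2511 − 1674 = 837.
So a = 1674, b = 837, c = 389, d = 399.
RR = [a/(a+b)] / [c/(c+d)] = (1674/2511) / (389/788) = 0.66667/0.49365 = 1.35047

1.35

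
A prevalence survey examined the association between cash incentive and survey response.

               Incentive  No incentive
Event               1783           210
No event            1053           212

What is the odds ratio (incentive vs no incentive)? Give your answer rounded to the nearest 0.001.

1.709

Reading the table with exposure as columns: a = 1783 (Incentive, case), b = 1053 (Incentive, non-case), c = 210 (No incentive, case), d = 212.
OR = (a·d)/(b·c) = (1783 × 212) / (1053 × 210) = 377996 / 221130 = 1.70938
The odds of survey response are about 1.71 times as high in the incentive group.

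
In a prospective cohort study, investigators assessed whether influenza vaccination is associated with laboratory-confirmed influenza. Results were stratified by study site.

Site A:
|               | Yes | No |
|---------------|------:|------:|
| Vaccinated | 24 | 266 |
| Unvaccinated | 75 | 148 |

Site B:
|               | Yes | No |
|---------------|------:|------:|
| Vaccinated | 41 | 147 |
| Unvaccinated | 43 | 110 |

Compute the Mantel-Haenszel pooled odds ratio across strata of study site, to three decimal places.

0.351

OR_MH = Σ(aᵢdᵢ/nᵢ) / Σ(bᵢcᵢ/nᵢ), where nᵢ is the stratum total.
Stratum 1 (Site A): n = 513; a·d/n = 24·148/513 = 6.9240; b·c/n = 266·75/513 = 38.8889
Stratum 2 (Site B): n = 341; a·d/n = 41·110/341 = 13.2258; b·c/n = 147·43/341 = 18.5367
OR_MH = (6.9240 + 13.2258) / (38.8889 + 18.5367) = 20.1498 / 57.4255 = 0.35089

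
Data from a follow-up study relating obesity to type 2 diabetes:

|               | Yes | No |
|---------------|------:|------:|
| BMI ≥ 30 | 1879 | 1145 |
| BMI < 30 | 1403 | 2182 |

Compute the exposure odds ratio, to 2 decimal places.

Cells: a = 1879, b = 1145, c = 1403, d = 2182.
OR = (a·d)/(b·c) = (1879 × 2182) / (1145 × 1403) = 4099978 / 1606435 = 2.55222
The odds of type 2 diabetes are about 2.55 times as high in the bmi ≥ 30 group.

2.55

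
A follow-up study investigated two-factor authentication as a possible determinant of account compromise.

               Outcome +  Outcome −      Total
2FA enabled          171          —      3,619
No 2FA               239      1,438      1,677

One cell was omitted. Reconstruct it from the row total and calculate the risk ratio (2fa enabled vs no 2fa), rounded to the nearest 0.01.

The missing cell is in the exposed row: 3619 − 171 = 3448.
So a = 171, b = 3448, c = 239, d = 1438.
RR = [a/(a+b)] / [c/(c+d)] = (171/3619) / (239/1677) = 0.04725/0.14252 = 0.33155

0.33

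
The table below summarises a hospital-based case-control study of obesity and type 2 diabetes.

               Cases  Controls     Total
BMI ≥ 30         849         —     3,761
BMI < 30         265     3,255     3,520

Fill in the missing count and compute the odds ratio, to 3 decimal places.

3.581

The missing cell is in the exposed row: 3761 − 849 = 2912.
So a = 849, b = 2912, c = 265, d = 3255.
OR = (a·d)/(b·c) = (849 × 3255) / (2912 × 265) = 2763495 / 771680 = 3.58114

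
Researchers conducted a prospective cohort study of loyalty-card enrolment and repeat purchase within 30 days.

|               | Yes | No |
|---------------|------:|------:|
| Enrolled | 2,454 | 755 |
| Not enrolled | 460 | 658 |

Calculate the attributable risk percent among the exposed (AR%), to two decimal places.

46.20

Cells: a = 2454, b = 755, c = 460, d = 658.
Risk in exposed = 2454/3209 = 0.76472; risk in unexposed = 460/1118 = 0.41145.
RR = 0.76472/0.41145 = 1.85861
AR% = (RR − 1)/RR × 100 = (1.85861 − 1)/1.85861 × 100 = 46.1964%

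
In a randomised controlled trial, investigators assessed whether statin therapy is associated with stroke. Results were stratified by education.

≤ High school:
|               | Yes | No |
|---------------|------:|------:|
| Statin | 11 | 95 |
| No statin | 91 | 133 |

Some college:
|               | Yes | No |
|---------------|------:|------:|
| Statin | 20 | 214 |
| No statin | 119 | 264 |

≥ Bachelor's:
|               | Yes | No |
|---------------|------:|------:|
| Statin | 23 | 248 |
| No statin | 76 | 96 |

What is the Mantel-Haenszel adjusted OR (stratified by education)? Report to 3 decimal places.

0.163

OR_MH = Σ(aᵢdᵢ/nᵢ) / Σ(bᵢcᵢ/nᵢ), where nᵢ is the stratum total.
Stratum 1 (≤ High school): n = 330; a·d/n = 11·133/330 = 4.4333; b·c/n = 95·91/330 = 26.1970
Stratum 2 (Some college): n = 617; a·d/n = 20·264/617 = 8.5575; b·c/n = 214·119/617 = 41.2739
Stratum 3 (≥ Bachelor's): n = 443; a·d/n = 23·96/443 = 4.9842; b·c/n = 248·76/443 = 42.5463
OR_MH = (4.4333 + 8.5575 + 4.9842) / (26.1970 + 41.2739 + 42.5463) = 17.9751 / 110.0172 = 0.16338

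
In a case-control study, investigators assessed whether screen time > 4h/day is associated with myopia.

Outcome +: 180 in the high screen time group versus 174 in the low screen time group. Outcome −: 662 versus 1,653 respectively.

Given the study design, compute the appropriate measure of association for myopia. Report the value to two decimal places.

2.58

From the description: a = 180, b = 662, c = 174, d = 1653.
This is a case-control study: participants were sampled on outcome status, so risks in the source population cannot be estimated directly — relative risk is not valid here. The odds ratio is the appropriate measure.
OR = (a·d)/(b·c) = (180 × 1653) / (662 × 174) = 297540 / 115188 = 2.58308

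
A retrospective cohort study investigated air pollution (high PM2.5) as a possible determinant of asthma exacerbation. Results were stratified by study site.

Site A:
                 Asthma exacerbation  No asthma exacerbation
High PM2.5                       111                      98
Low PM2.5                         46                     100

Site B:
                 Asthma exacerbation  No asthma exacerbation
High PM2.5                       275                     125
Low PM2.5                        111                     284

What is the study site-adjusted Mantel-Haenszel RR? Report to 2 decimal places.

2.20

RR_MH = Σ(aᵢ·n₀ᵢ/nᵢ) / Σ(cᵢ·n₁ᵢ/nᵢ), with n₁ᵢ = aᵢ+bᵢ (exposed), n₀ᵢ = cᵢ+dᵢ (unexposed), nᵢ = n₁ᵢ+n₀ᵢ.
Stratum 1 (Site A): n₁ = 209, n₀ = 146, n = 355; a·n₀/n = 111·146/355 = 45.6507; c·n₁/n = 46·209/355 = 27.0817
Stratum 2 (Site B): n₁ = 400, n₀ = 395, n = 795; a·n₀/n = 275·395/795 = 136.6352; c·n₁/n = 111·400/795 = 55.8491
RR_MH = (45.6507 + 136.6352) / (27.0817 + 55.8491) = 182.2859 / 82.9307 = 2.19805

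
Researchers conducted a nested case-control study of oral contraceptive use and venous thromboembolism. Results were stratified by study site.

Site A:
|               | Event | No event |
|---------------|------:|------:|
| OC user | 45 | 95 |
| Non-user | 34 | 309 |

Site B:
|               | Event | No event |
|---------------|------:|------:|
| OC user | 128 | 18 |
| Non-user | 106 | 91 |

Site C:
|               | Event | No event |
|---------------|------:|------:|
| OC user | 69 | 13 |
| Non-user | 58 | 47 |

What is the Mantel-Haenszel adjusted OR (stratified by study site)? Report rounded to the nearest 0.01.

OR_MH = Σ(aᵢdᵢ/nᵢ) / Σ(bᵢcᵢ/nᵢ), where nᵢ is the stratum total.
Stratum 1 (Site A): n = 483; a·d/n = 45·309/483 = 28.7888; b·c/n = 95·34/483 = 6.6874
Stratum 2 (Site B): n = 343; a·d/n = 128·91/343 = 33.9592; b·c/n = 18·106/343 = 5.5627
Stratum 3 (Site C): n = 187; a·d/n = 69·47/187 = 17.3422; b·c/n = 13·58/187 = 4.0321
OR_MH = (28.7888 + 33.9592 + 17.3422) / (6.6874 + 5.5627 + 4.0321) = 80.0902 / 16.2821 = 4.91890

4.92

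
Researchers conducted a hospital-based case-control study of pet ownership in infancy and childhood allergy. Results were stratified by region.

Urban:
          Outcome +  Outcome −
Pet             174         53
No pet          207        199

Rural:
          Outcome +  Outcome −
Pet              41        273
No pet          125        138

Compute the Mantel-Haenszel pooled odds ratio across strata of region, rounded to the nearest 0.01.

0.84

OR_MH = Σ(aᵢdᵢ/nᵢ) / Σ(bᵢcᵢ/nᵢ), where nᵢ is the stratum total.
Stratum 1 (Urban): n = 633; a·d/n = 174·199/633 = 54.7014; b·c/n = 53·207/633 = 17.3318
Stratum 2 (Rural): n = 577; a·d/n = 41·138/577 = 9.8059; b·c/n = 273·125/577 = 59.1421
OR_MH = (54.7014 + 9.8059) / (17.3318 + 59.1421) = 64.5073 / 76.4739 = 0.84352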